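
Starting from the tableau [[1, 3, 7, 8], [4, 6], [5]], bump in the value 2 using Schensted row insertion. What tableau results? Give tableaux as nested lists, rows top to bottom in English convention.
In row 1, 2 replaces 3 (the leftmost entry greater than 2); 3 is bumped to row 2. In row 2, 3 replaces 4 (the leftmost entry greater than 3); 4 is bumped to row 3. In row 3, 4 replaces 5 (the leftmost entry greater than 4); 5 is bumped to row 4. 5 starts a new row 4. The new tableau is [[1, 2, 7, 8], [3, 6], [4], [5]].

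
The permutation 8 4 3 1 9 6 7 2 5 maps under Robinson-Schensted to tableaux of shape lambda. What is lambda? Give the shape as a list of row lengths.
Row-insert each entry into an empty tableau.

After inserting 8: P = [[8]].
After inserting 4: P = [[4], [8]].
After inserting 3: P = [[3], [4], [8]].
After inserting 1: P = [[1], [3], [4], [8]].
After inserting 9: P = [[1, 9], [3], [4], [8]].
After inserting 6: P = [[1, 6], [3, 9], [4], [8]].
After inserting 7: P = [[1, 6, 7], [3, 9], [4], [8]].
After inserting 2: P = [[1, 2, 7], [3, 6], [4, 9], [8]].
After inserting 5: P = [[1, 2, 5], [3, 6, 7], [4, 9], [8]].

The final insertion tableau P = [[1, 2, 5], [3, 6, 7], [4, 9], [8]] has shape [3, 3, 2, 1].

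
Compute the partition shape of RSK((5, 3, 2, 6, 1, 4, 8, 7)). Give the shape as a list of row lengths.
[3, 3, 1, 1]

Row-insert each entry into an empty tableau.

After inserting 5: P = [[5]].
After inserting 3: P = [[3], [5]].
After inserting 2: P = [[2], [3], [5]].
After inserting 6: P = [[2, 6], [3], [5]].
After inserting 1: P = [[1, 6], [2], [3], [5]].
After inserting 4: P = [[1, 4], [2, 6], [3], [5]].
After inserting 8: P = [[1, 4, 8], [2, 6], [3], [5]].
After inserting 7: P = [[1, 4, 7], [2, 6, 8], [3], [5]].

The final insertion tableau P = [[1, 4, 7], [2, 6, 8], [3], [5]] has shape [3, 3, 1, 1].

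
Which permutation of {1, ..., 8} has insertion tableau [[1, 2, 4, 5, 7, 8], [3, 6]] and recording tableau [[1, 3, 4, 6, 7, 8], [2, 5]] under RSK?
3 1 2 6 4 5 7 8

Reverse the RSK construction: for i from n down to 1, find the cell of Q containing i, remove the entry at that cell from P, and reverse-bump it up through P; the value ejected from row 1 is w(i).

Step i=8: Q has 8 at row 1, column 6; remove that cell from P, ejecting 8. So w(8) = 8. P is now [[1, 2, 4, 5, 7], [3, 6]].
Step i=7: Q has 7 at row 1, column 5; remove that cell from P, ejecting 7. So w(7) = 7. P is now [[1, 2, 4, 5], [3, 6]].
Step i=6: Q has 6 at row 1, column 4; remove that cell from P, ejecting 5. So w(6) = 5. P is now [[1, 2, 4], [3, 6]].
Step i=5: Q has 5 at row 2, column 2; remove 6 from row 2 of P and reverse-bump: 6 enters row 1 and ejects 4. So w(5) = 4. P is now [[1, 2, 6], [3]].
Step i=4: Q has 4 at row 1, column 3; remove that cell from P, ejecting 6. So w(4) = 6. P is now [[1, 2], [3]].
Step i=3: Q has 3 at row 1, column 2; remove that cell from P, ejecting 2. So w(3) = 2. P is now [[1], [3]].
Step i=2: Q has 2 at row 2, column 1; remove 3 from row 2 of P and reverse-bump: 3 enters row 1 and ejects 1. So w(2) = 1. P is now [[3]].
Step i=1: Q has 1 at row 1, column 1; remove that cell from P, ejecting 3. So w(1) = 3. P is now [].

So w = 3 1 2 6 4 5 7 8.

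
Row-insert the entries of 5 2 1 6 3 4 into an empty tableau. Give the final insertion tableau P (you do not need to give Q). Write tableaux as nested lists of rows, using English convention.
Insert 5: appended to row 1. P = [[5]].
Insert 2: 2 bumps 5 from row 1; 5 starts row 2. P = [[2], [5]].
Insert 1: 1 bumps 2 from row 1; 2 bumps 5 from row 2; 5 starts row 3. P = [[1], [2], [5]].
Insert 6: appended to row 1. P = [[1, 6], [2], [5]].
Insert 3: 3 bumps 6 from row 1; 6 appends to row 2. P = [[1, 3], [2, 6], [5]].
Insert 4: appended to row 1. P = [[1, 3, 4], [2, 6], [5]].

So P = [[1, 3, 4], [2, 6], [5]].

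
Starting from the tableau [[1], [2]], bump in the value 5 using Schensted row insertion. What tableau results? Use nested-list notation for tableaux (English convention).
[[1, 5], [2]]

5 is larger than every entry of row 1, so it is appended to row 1. The new tableau is [[1, 5], [2]].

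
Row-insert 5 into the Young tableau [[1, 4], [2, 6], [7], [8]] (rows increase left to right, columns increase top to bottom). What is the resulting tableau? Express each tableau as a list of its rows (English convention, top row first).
[[1, 4, 5], [2, 6], [7], [8]]

5 is larger than every entry of row 1, so it is appended to row 1. The new tableau is [[1, 4, 5], [2, 6], [7], [8]].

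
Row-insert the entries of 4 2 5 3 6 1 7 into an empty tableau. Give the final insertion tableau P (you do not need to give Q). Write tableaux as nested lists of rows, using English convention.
After inserting 4: P = [[4]].
After inserting 2: P = [[2], [4]].
After inserting 5: P = [[2, 5], [4]].
After inserting 3: P = [[2, 3], [4, 5]].
After inserting 6: P = [[2, 3, 6], [4, 5]].
After inserting 1: P = [[1, 3, 6], [2, 5], [4]].
After inserting 7: P = [[1, 3, 6, 7], [2, 5], [4]].

So P = [[1, 3, 6, 7], [2, 5], [4]].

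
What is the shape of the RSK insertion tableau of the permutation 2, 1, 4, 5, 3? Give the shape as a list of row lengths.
[3, 2]

Row-insert each entry into an empty tableau.

After inserting 2: P = [[2]].
After inserting 1: P = [[1], [2]].
After inserting 4: P = [[1, 4], [2]].
After inserting 5: P = [[1, 4, 5], [2]].
After inserting 3: P = [[1, 3, 5], [2, 4]].

The final insertion tableau P = [[1, 3, 5], [2, 4]] has shape [3, 2].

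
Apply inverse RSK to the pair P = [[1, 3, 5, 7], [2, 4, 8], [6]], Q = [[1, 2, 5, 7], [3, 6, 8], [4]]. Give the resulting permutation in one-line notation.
2 6 4 1 5 3 8 7

Reverse the RSK construction: for i from n down to 1, find the cell of Q containing i, remove the entry at that cell from P, and reverse-bump it up through P; the value ejected from row 1 is w(i).

Step i=8: Q has 8 at row 2, column 3; remove 8 from row 2 of P and reverse-bump: 8 enters row 1 and ejects 7. So w(8) = 7. P is now [[1, 3, 5, 8], [2, 4], [6]].
Step i=7: Q has 7 at row 1, column 4; remove that cell from P, ejecting 8. So w(7) = 8. P is now [[1, 3, 5], [2, 4], [6]].
Step i=6: Q has 6 at row 2, column 2; remove 4 from row 2 of P and reverse-bump: 4 enters row 1 and ejects 3. So w(6) = 3. P is now [[1, 4, 5], [2], [6]].
Step i=5: Q has 5 at row 1, column 3; remove that cell from P, ejecting 5. So w(5) = 5. P is now [[1, 4], [2], [6]].
Step i=4: Q has 4 at row 3, column 1; remove 6 from row 3 of P and reverse-bump: 6 enters row 2 and ejects 2; 2 enters row 1 and ejects 1. So w(4) = 1. P is now [[2, 4], [6]].
Step i=3: Q has 3 at row 2, column 1; remove 6 from row 2 of P and reverse-bump: 6 enters row 1 and ejects 4. So w(3) = 4. P is now [[2, 6]].
Step i=2: Q has 2 at row 1, column 2; remove that cell from P, ejecting 6. So w(2) = 6. P is now [[2]].
Step i=1: Q has 1 at row 1, column 1; remove that cell from P, ejecting 2. So w(1) = 2. P is now [].

So w = 2 6 4 1 5 3 8 7.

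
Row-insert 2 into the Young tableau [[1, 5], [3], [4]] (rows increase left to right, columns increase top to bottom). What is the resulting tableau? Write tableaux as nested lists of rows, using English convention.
[[1, 2], [3, 5], [4]]

In row 1, 2 replaces 5 (the leftmost entry greater than 2); 5 is bumped to row 2. 5 is appended to row 2. The new tableau is [[1, 2], [3, 5], [4]].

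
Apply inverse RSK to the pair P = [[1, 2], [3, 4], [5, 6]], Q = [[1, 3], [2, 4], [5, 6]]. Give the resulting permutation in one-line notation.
Reverse the RSK construction: for i from n down to 1, find the cell of Q containing i, remove the entry at that cell from P, and reverse-bump it up through P; the value ejected from row 1 is w(i).

Step i=6: Q has 6 at row 3, column 2; remove 6 from row 3 of P and reverse-bump: 6 enters row 2 and ejects 4; 4 enters row 1 and ejects 2. So w(6) = 2. P is now [[1, 4], [3, 6], [5]].
Step i=5: Q has 5 at row 3, column 1; remove 5 from row 3 of P and reverse-bump: 5 enters row 2 and ejects 3; 3 enters row 1 and ejects 1. So w(5) = 1. P is now [[3, 4], [5, 6]].
Step i=4: Q has 4 at row 2, column 2; remove 6 from row 2 of P and reverse-bump: 6 enters row 1 and ejects 4. So w(4) = 4. P is now [[3, 6], [5]].
Step i=3: Q has 3 at row 1, column 2; remove that cell from P, ejecting 6. So w(3) = 6. P is now [[3], [5]].
Step i=2: Q has 2 at row 2, column 1; remove 5 from row 2 of P and reverse-bump: 5 enters row 1 and ejects 3. So w(2) = 3. P is now [[5]].
Step i=1: Q has 1 at row 1, column 1; remove that cell from P, ejecting 5. So w(1) = 5. P is now [].

So w = 5 3 6 4 1 2.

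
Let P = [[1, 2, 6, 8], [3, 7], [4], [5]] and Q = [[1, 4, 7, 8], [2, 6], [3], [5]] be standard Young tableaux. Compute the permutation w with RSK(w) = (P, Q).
5 4 3 7 1 2 6 8

Reverse the RSK construction: for i from n down to 1, find the cell of Q containing i, remove the entry at that cell from P, and reverse-bump it up through P; the value ejected from row 1 is w(i).

Step i=8: Q has 8 at row 1, column 4; remove that cell from P, ejecting 8. So w(8) = 8. P is now [[1, 2, 6], [3, 7], [4], [5]].
Step i=7: Q has 7 at row 1, column 3; remove that cell from P, ejecting 6. So w(7) = 6. P is now [[1, 2], [3, 7], [4], [5]].
Step i=6: Q has 6 at row 2, column 2; remove 7 from row 2 of P and reverse-bump: 7 enters row 1 and ejects 2. So w(6) = 2. P is now [[1, 7], [3], [4], [5]].
Step i=5: Q has 5 at row 4, column 1; remove 5 from row 4 of P and reverse-bump: 5 enters row 3 and ejects 4; 4 enters row 2 and ejects 3; 3 enters row 1 and ejects 1. So w(5) = 1. P is now [[3, 7], [4], [5]].
Step i=4: Q has 4 at row 1, column 2; remove that cell from P, ejecting 7. So w(4) = 7. P is now [[3], [4], [5]].
Step i=3: Q has 3 at row 3, column 1; remove 5 from row 3 of P and reverse-bump: 5 enters row 2 and ejects 4; 4 enters row 1 and ejects 3. So w(3) = 3. P is now [[4], [5]].
Step i=2: Q has 2 at row 2, column 1; remove 5 from row 2 of P and reverse-bump: 5 enters row 1 and ejects 4. So w(2) = 4. P is now [[5]].
Step i=1: Q has 1 at row 1, column 1; remove that cell from P, ejecting 5. So w(1) = 5. P is now [].

So w = 5 4 3 7 1 2 6 8.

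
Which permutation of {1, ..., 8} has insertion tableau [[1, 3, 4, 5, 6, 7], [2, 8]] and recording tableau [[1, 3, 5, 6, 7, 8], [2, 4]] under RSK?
Reverse the RSK construction: for i from n down to 1, find the cell of Q containing i, remove the entry at that cell from P, and reverse-bump it up through P; the value ejected from row 1 is w(i).

Step i=8: Q has 8 at row 1, column 6; remove that cell from P, ejecting 7. So w(8) = 7. P is now [[1, 3, 4, 5, 6], [2, 8]].
Step i=7: Q has 7 at row 1, column 5; remove that cell from P, ejecting 6. So w(7) = 6. P is now [[1, 3, 4, 5], [2, 8]].
Step i=6: Q has 6 at row 1, column 4; remove that cell from P, ejecting 5. So w(6) = 5. P is now [[1, 3, 4], [2, 8]].
Step i=5: Q has 5 at row 1, column 3; remove that cell from P, ejecting 4. So w(5) = 4. P is now [[1, 3], [2, 8]].
Step i=4: Q has 4 at row 2, column 2; remove 8 from row 2 of P and reverse-bump: 8 enters row 1 and ejects 3. So w(4) = 3. P is now [[1, 8], [2]].
Step i=3: Q has 3 at row 1, column 2; remove that cell from P, ejecting 8. So w(3) = 8. P is now [[1], [2]].
Step i=2: Q has 2 at row 2, column 1; remove 2 from row 2 of P and reverse-bump: 2 enters row 1 and ejects 1. So w(2) = 1. P is now [[2]].
Step i=1: Q has 1 at row 1, column 1; remove that cell from P, ejecting 2. So w(1) = 2. P is now [].

So w = 2 1 8 3 4 5 6 7.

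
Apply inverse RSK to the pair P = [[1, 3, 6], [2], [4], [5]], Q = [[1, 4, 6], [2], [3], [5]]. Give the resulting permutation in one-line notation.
5 4 2 3 1 6

Reverse the RSK construction: for i from n down to 1, find the cell of Q containing i, remove the entry at that cell from P, and reverse-bump it up through P; the value ejected from row 1 is w(i).

Step i=6: Q has 6 at row 1, column 3; remove that cell from P, ejecting 6. So w(6) = 6. P is now [[1, 3], [2], [4], [5]].
Step i=5: Q has 5 at row 4, column 1; remove 5 from row 4 of P and reverse-bump: 5 enters row 3 and ejects 4; 4 enters row 2 and ejects 2; 2 enters row 1 and ejects 1. So w(5) = 1. P is now [[2, 3], [4], [5]].
Step i=4: Q has 4 at row 1, column 2; remove that cell from P, ejecting 3. So w(4) = 3. P is now [[2], [4], [5]].
Step i=3: Q has 3 at row 3, column 1; remove 5 from row 3 of P and reverse-bump: 5 enters row 2 and ejects 4; 4 enters row 1 and ejects 2. So w(3) = 2. P is now [[4], [5]].
Step i=2: Q has 2 at row 2, column 1; remove 5 from row 2 of P and reverse-bump: 5 enters row 1 and ejects 4. So w(2) = 4. P is now [[5]].
Step i=1: Q has 1 at row 1, column 1; remove that cell from P, ejecting 5. So w(1) = 5. P is now [].

So w = 5 4 2 3 1 6.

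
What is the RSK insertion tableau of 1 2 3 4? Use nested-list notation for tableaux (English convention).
P = [[1, 2, 3, 4]]

Insert 1: appended to row 1. P = [[1]].
Insert 2: appended to row 1. P = [[1, 2]].
Insert 3: appended to row 1. P = [[1, 2, 3]].
Insert 4: appended to row 1. P = [[1, 2, 3, 4]].

So P = [[1, 2, 3, 4]].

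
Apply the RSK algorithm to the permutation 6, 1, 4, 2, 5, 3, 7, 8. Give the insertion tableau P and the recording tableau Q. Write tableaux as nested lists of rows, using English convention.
Insert each entry of the permutation into P by Schensted row insertion, recording in Q the position of each new cell.

Insert 6: appended to row 1. P = [[6]].
Insert 1: 1 bumps 6 from row 1; 6 starts row 2. P = [[1], [6]].
Insert 4: appended to row 1. P = [[1, 4], [6]].
Insert 2: 2 bumps 4 from row 1; 4 bumps 6 from row 2; 6 starts row 3. P = [[1, 2], [4], [6]].
Insert 5: appended to row 1. P = [[1, 2, 5], [4], [6]].
Insert 3: 3 bumps 5 from row 1; 5 appends to row 2. P = [[1, 2, 3], [4, 5], [6]].
Insert 7: appended to row 1. P = [[1, 2, 3, 7], [4, 5], [6]].
Insert 8: appended to row 1. P = [[1, 2, 3, 7, 8], [4, 5], [6]].

So P = [[1, 2, 3, 7, 8], [4, 5], [6]], Q = [[1, 3, 5, 7, 8], [2, 6], [4]].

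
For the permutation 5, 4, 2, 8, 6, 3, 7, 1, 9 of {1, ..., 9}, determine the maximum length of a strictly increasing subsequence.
4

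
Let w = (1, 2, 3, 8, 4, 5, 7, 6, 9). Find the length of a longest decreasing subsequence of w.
3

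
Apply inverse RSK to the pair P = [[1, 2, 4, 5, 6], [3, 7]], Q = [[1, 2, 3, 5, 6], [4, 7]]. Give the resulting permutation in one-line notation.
Reverse the RSK construction: for i from n down to 1, find the cell of Q containing i, remove the entry at that cell from P, and reverse-bump it up through P; the value ejected from row 1 is w(i).

Step i=7: Q has 7 at row 2, column 2; remove 7 from row 2 of P and reverse-bump: 7 enters row 1 and ejects 6. So w(7) = 6. P is now [[1, 2, 4, 5, 7], [3]].
Step i=6: Q has 6 at row 1, column 5; remove that cell from P, ejecting 7. So w(6) = 7. P is now [[1, 2, 4, 5], [3]].
Step i=5: Q has 5 at row 1, column 4; remove that cell from P, ejecting 5. So w(5) = 5. P is now [[1, 2, 4], [3]].
Step i=4: Q has 4 at row 2, column 1; remove 3 from row 2 of P and reverse-bump: 3 enters row 1 and ejects 2. So w(4) = 2. P is now [[1, 3, 4]].
Step i=3: Q has 3 at row 1, column 3; remove that cell from P, ejecting 4. So w(3) = 4. P is now [[1, 3]].
Step i=2: Q has 2 at row 1, column 2; remove that cell from P, ejecting 3. So w(2) = 3. P is now [[1]].
Step i=1: Q has 1 at row 1, column 1; remove that cell from P, ejecting 1. So w(1) = 1. P is now [].

So w = 1 3 4 2 5 7 6.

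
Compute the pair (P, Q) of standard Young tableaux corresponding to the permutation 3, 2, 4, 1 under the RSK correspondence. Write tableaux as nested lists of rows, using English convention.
Insert each entry of the permutation into P by Schensted row insertion, recording in Q the position of each new cell.

After inserting 3: P = [[3]].
After inserting 2: P = [[2], [3]].
After inserting 4: P = [[2, 4], [3]].
After inserting 1: P = [[1, 4], [2], [3]].

So P = [[1, 4], [2], [3]], Q = [[1, 3], [2], [4]].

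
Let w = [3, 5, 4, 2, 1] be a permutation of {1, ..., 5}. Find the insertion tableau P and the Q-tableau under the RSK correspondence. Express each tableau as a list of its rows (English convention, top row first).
P = [[1, 4], [2], [3], [5]], Q = [[1, 2], [3], [4], [5]]

Insert each entry of the permutation into P by Schensted row insertion, recording in Q the position of each new cell.

Insert 3: appended to row 1. P = [[3]].
Insert 5: appended to row 1. P = [[3, 5]].
Insert 4: 4 bumps 5 from row 1; 5 starts row 2. P = [[3, 4], [5]].
Insert 2: 2 bumps 3 from row 1; 3 bumps 5 from row 2; 5 starts row 3. P = [[2, 4], [3], [5]].
Insert 1: 1 bumps 2 from row 1; 2 bumps 3 from row 2; 3 bumps 5 from row 3; 5 starts row 4. P = [[1, 4], [2], [3], [5]].

So P = [[1, 4], [2], [3], [5]], Q = [[1, 2], [3], [4], [5]].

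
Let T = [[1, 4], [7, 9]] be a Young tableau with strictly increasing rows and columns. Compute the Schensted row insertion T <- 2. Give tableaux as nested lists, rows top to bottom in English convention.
[[1, 2], [4, 9], [7]]

In row 1, 2 replaces 4 (the leftmost entry greater than 2); 4 is bumped to row 2. In row 2, 4 replaces 7 (the leftmost entry greater than 4); 7 is bumped to row 3. 7 starts a new row 3. The new tableau is [[1, 2], [4, 9], [7]].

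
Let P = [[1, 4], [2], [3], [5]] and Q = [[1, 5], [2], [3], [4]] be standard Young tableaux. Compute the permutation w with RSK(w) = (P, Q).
5 3 2 1 4

Reverse the RSK construction: for i from n down to 1, find the cell of Q containing i, remove the entry at that cell from P, and reverse-bump it up through P; the value ejected from row 1 is w(i).

Step i=5: Q has 5 at row 1, column 2; remove that cell from P, ejecting 4. So w(5) = 4. P is now [[1], [2], [3], [5]].
Step i=4: Q has 4 at row 4, column 1; remove 5 from row 4 of P and reverse-bump: 5 enters row 3 and ejects 3; 3 enters row 2 and ejects 2; 2 enters row 1 and ejects 1. So w(4) = 1. P is now [[2], [3], [5]].
Step i=3: Q has 3 at row 3, column 1; remove 5 from row 3 of P and reverse-bump: 5 enters row 2 and ejects 3; 3 enters row 1 and ejects 2. So w(3) = 2. P is now [[3], [5]].
Step i=2: Q has 2 at row 2, column 1; remove 5 from row 2 of P and reverse-bump: 5 enters row 1 and ejects 3. So w(2) = 3. P is now [[5]].
Step i=1: Q has 1 at row 1, column 1; remove that cell from P, ejecting 5. So w(1) = 5. P is now [].

So w = 5 3 2 1 4.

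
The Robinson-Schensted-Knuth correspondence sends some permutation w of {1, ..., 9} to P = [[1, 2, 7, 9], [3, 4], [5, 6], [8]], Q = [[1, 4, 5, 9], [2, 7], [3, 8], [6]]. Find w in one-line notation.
8 5 3 6 7 1 4 2 9

Reverse the RSK construction: for i from n down to 1, find the cell of Q containing i, remove the entry at that cell from P, and reverse-bump it up through P; the value ejected from row 1 is w(i).

Step i=9: Q has 9 at row 1, column 4; remove that cell from P, ejecting 9. So w(9) = 9. P is now [[1, 2, 7], [3, 4], [5, 6], [8]].
Step i=8: Q has 8 at row 3, column 2; remove 6 from row 3 of P and reverse-bump: 6 enters row 2 and ejects 4; 4 enters row 1 and ejects 2. So w(8) = 2. P is now [[1, 4, 7], [3, 6], [5], [8]].
Step i=7: Q has 7 at row 2, column 2; remove 6 from row 2 of P and reverse-bump: 6 enters row 1 and ejects 4. So w(7) = 4. P is now [[1, 6, 7], [3], [5], [8]].
Step i=6: Q has 6 at row 4, column 1; remove 8 from row 4 of P and reverse-bump: 8 enters row 3 and ejects 5; 5 enters row 2 and ejects 3; 3 enters row 1 and ejects 1. So w(6) = 1. P is now [[3, 6, 7], [5], [8]].
Step i=5: Q has 5 at row 1, column 3; remove that cell from P, ejecting 7. So w(5) = 7. P is now [[3, 6], [5], [8]].
Step i=4: Q has 4 at row 1, column 2; remove that cell from P, ejecting 6. So w(4) = 6. P is now [[3], [5], [8]].
Step i=3: Q has 3 at row 3, column 1; remove 8 from row 3 of P and reverse-bump: 8 enters row 2 and ejects 5; 5 enters row 1 and ejects 3. So w(3) = 3. P is now [[5], [8]].
Step i=2: Q has 2 at row 2, column 1; remove 8 from row 2 of P and reverse-bump: 8 enters row 1 and ejects 5. So w(2) = 5. P is now [[8]].
Step i=1: Q has 1 at row 1, column 1; remove that cell from P, ejecting 8. So w(1) = 8. P is now [].

So w = 8 5 3 6 7 1 4 2 9.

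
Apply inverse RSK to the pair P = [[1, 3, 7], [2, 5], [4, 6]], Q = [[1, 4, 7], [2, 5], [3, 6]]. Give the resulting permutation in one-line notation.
4 2 1 6 5 3 7

Reverse RSK: for i = n, n-1, ..., 1, locate i in Q, remove the corresponding corner cell from P, and reverse-bump its entry up through P; the value ejected from row 1 is w(i).

So w = 4 2 1 6 5 3 7.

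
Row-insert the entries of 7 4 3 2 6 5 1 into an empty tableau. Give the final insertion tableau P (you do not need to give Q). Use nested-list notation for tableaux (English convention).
After inserting 7: P = [[7]].
After inserting 4: P = [[4], [7]].
After inserting 3: P = [[3], [4], [7]].
After inserting 2: P = [[2], [3], [4], [7]].
After inserting 6: P = [[2, 6], [3], [4], [7]].
After inserting 5: P = [[2, 5], [3, 6], [4], [7]].
After inserting 1: P = [[1, 5], [2, 6], [3], [4], [7]].

So P = [[1, 5], [2, 6], [3], [4], [7]].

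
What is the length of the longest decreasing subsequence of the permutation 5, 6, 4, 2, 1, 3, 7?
4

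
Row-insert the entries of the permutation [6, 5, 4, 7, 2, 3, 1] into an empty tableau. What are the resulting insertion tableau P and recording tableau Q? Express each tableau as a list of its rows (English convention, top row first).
P = [[1, 3], [2, 7], [4], [5], [6]], Q = [[1, 4], [2, 6], [3], [5], [7]]

Insert each entry of the permutation into P by Schensted row insertion, recording in Q the position of each new cell.

Insert 6: appended to row 1. P = [[6]].
Insert 5: 5 bumps 6 from row 1; 6 starts row 2. P = [[5], [6]].
Insert 4: 4 bumps 5 from row 1; 5 bumps 6 from row 2; 6 starts row 3. P = [[4], [5], [6]].
Insert 7: appended to row 1. P = [[4, 7], [5], [6]].
Insert 2: 2 bumps 4 from row 1; 4 bumps 5 from row 2; 5 bumps 6 from row 3; 6 starts row 4. P = [[2, 7], [4], [5], [6]].
Insert 3: 3 bumps 7 from row 1; 7 appends to row 2. P = [[2, 3], [4, 7], [5], [6]].
Insert 1: 1 bumps 2 from row 1; 2 bumps 4 from row 2; 4 bumps 5 from row 3; 5 bumps 6 from row 4; 6 starts row 5. P = [[1, 3], [2, 7], [4], [5], [6]].

So P = [[1, 3], [2, 7], [4], [5], [6]], Q = [[1, 4], [2, 6], [3], [5], [7]].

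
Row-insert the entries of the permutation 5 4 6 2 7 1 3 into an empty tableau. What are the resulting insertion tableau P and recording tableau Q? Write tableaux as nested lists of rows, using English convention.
P = [[1, 3, 7], [2, 6], [4], [5]], Q = [[1, 3, 5], [2, 7], [4], [6]]

Insert each entry of the permutation into P by Schensted row insertion, recording in Q the position of each new cell.

Insert 5: appended to row 1. P = [[5]].
Insert 4: 4 bumps 5 from row 1; 5 starts row 2. P = [[4], [5]].
Insert 6: appended to row 1. P = [[4, 6], [5]].
Insert 2: 2 bumps 4 from row 1; 4 bumps 5 from row 2; 5 starts row 3. P = [[2, 6], [4], [5]].
Insert 7: appended to row 1. P = [[2, 6, 7], [4], [5]].
Insert 1: 1 bumps 2 from row 1; 2 bumps 4 from row 2; 4 bumps 5 from row 3; 5 starts row 4. P = [[1, 6, 7], [2], [4], [5]].
Insert 3: 3 bumps 6 from row 1; 6 appends to row 2. P = [[1, 3, 7], [2, 6], [4], [5]].

So P = [[1, 3, 7], [2, 6], [4], [5]], Q = [[1, 3, 5], [2, 7], [4], [6]].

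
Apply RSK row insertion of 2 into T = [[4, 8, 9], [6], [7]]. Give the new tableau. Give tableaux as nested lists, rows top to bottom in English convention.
In row 1, 2 replaces 4 (the leftmost entry greater than 2); 4 is bumped to row 2. In row 2, 4 replaces 6 (the leftmost entry greater than 4); 6 is bumped to row 3. In row 3, 6 replaces 7 (the leftmost entry greater than 6); 7 is bumped to row 4. 7 starts a new row 4. The new tableau is [[2, 8, 9], [4], [6], [7]].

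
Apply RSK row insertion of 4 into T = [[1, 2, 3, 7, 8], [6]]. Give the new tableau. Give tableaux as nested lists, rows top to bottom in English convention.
[[1, 2, 3, 4, 8], [6, 7]]

In row 1, 4 replaces 7 (the leftmost entry greater than 4); 7 is bumped to row 2. 7 is appended to row 2. The new tableau is [[1, 2, 3, 4, 8], [6, 7]].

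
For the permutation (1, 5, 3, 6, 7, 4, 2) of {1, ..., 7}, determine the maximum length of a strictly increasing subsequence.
4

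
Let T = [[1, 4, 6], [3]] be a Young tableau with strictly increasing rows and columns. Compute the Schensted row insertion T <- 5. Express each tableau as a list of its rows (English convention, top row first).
In row 1, 5 replaces 6 (the leftmost entry greater than 5); 6 is bumped to row 2. 6 is appended to row 2. The new tableau is [[1, 4, 5], [3, 6]].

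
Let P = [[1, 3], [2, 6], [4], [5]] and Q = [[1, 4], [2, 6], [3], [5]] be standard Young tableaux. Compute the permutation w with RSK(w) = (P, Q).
Reverse the RSK construction: for i from n down to 1, find the cell of Q containing i, remove the entry at that cell from P, and reverse-bump it up through P; the value ejected from row 1 is w(i).

Step i=6: Q has 6 at row 2, column 2; remove 6 from row 2 of P and reverse-bump: 6 enters row 1 and ejects 3. So w(6) = 3. P is now [[1, 6], [2], [4], [5]].
Step i=5: Q has 5 at row 4, column 1; remove 5 from row 4 of P and reverse-bump: 5 enters row 3 and ejects 4; 4 enters row 2 and ejects 2; 2 enters row 1 and ejects 1. So w(5) = 1. P is now [[2, 6], [4], [5]].
Step i=4: Q has 4 at row 1, column 2; remove that cell from P, ejecting 6. So w(4) = 6. P is now [[2], [4], [5]].
Step i=3: Q has 3 at row 3, column 1; remove 5 from row 3 of P and reverse-bump: 5 enters row 2 and ejects 4; 4 enters row 1 and ejects 2. So w(3) = 2. P is now [[4], [5]].
Step i=2: Q has 2 at row 2, column 1; remove 5 from row 2 of P and reverse-bump: 5 enters row 1 and ejects 4. So w(2) = 4. P is now [[5]].
Step i=1: Q has 1 at row 1, column 1; remove that cell from P, ejecting 5. So w(1) = 5. P is now [].

So w = 5 4 2 6 1 3.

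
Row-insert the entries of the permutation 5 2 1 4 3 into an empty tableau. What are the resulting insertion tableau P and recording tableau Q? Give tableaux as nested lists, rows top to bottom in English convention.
Insert each entry of the permutation into P by Schensted row insertion, recording in Q the position of each new cell.

Insert 5: appended to row 1. P = [[5]].
Insert 2: 2 bumps 5 from row 1; 5 starts row 2. P = [[2], [5]].
Insert 1: 1 bumps 2 from row 1; 2 bumps 5 from row 2; 5 starts row 3. P = [[1], [2], [5]].
Insert 4: appended to row 1. P = [[1, 4], [2], [5]].
Insert 3: 3 bumps 4 from row 1; 4 appends to row 2. P = [[1, 3], [2, 4], [5]].

So P = [[1, 3], [2, 4], [5]], Q = [[1, 4], [2, 5], [3]].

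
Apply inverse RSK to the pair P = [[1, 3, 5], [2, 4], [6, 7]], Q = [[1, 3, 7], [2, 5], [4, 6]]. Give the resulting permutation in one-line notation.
6 2 7 1 4 3 5

Reverse the RSK construction: for i from n down to 1, find the cell of Q containing i, remove the entry at that cell from P, and reverse-bump it up through P; the value ejected from row 1 is w(i).

Step i=7: Q has 7 at row 1, column 3; remove that cell from P, ejecting 5. So w(7) = 5. P is now [[1, 3], [2, 4], [6, 7]].
Step i=6: Q has 6 at row 3, column 2; remove 7 from row 3 of P and reverse-bump: 7 enters row 2 and ejects 4; 4 enters row 1 and ejects 3. So w(6) = 3. P is now [[1, 4], [2, 7], [6]].
Step i=5: Q has 5 at row 2, column 2; remove 7 from row 2 of P and reverse-bump: 7 enters row 1 and ejects 4. So w(5) = 4. P is now [[1, 7], [2], [6]].
Step i=4: Q has 4 at row 3, column 1; remove 6 from row 3 of P and reverse-bump: 6 enters row 2 and ejects 2; 2 enters row 1 and ejects 1. So w(4) = 1. P is now [[2, 7], [6]].
Step i=3: Q has 3 at row 1, column 2; remove that cell from P, ejecting 7. So w(3) = 7. P is now [[2], [6]].
Step i=2: Q has 2 at row 2, column 1; remove 6 from row 2 of P and reverse-bump: 6 enters row 1 and ejects 2. So w(2) = 2. P is now [[6]].
Step i=1: Q has 1 at row 1, column 1; remove that cell from P, ejecting 6. So w(1) = 6. P is now [].

So w = 6 2 7 1 4 3 5.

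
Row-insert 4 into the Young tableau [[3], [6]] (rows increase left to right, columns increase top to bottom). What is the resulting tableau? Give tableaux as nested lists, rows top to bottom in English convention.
4 is larger than every entry of row 1, so it is appended to row 1. The new tableau is [[3, 4], [6]].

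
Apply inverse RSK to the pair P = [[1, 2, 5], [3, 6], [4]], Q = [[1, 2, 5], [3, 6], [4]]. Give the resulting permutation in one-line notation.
1 4 3 2 6 5

Reverse the RSK construction: for i from n down to 1, find the cell of Q containing i, remove the entry at that cell from P, and reverse-bump it up through P; the value ejected from row 1 is w(i).

Step i=6: Q has 6 at row 2, column 2; remove 6 from row 2 of P and reverse-bump: 6 enters row 1 and ejects 5. So w(6) = 5. P is now [[1, 2, 6], [3], [4]].
Step i=5: Q has 5 at row 1, column 3; remove that cell from P, ejecting 6. So w(5) = 6. P is now [[1, 2], [3], [4]].
Step i=4: Q has 4 at row 3, column 1; remove 4 from row 3 of P and reverse-bump: 4 enters row 2 and ejects 3; 3 enters row 1 and ejects 2. So w(4) = 2. P is now [[1, 3], [4]].
Step i=3: Q has 3 at row 2, column 1; remove 4 from row 2 of P and reverse-bump: 4 enters row 1 and ejects 3. So w(3) = 3. P is now [[1, 4]].
Step i=2: Q has 2 at row 1, column 2; remove that cell from P, ejecting 4. So w(2) = 4. P is now [[1]].
Step i=1: Q has 1 at row 1, column 1; remove that cell from P, ejecting 1. So w(1) = 1. P is now [].

So w = 1 4 3 2 6 5.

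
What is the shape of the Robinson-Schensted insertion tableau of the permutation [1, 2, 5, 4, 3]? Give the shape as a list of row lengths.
Row-insert each entry into an empty tableau.

After inserting 1: P = [[1]].
After inserting 2: P = [[1, 2]].
After inserting 5: P = [[1, 2, 5]].
After inserting 4: P = [[1, 2, 4], [5]].
After inserting 3: P = [[1, 2, 3], [4], [5]].

The final insertion tableau P = [[1, 2, 3], [4], [5]] has shape [3, 1, 1].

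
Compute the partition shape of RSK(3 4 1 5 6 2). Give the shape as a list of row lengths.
Row-insert each entry into an empty tableau.

After inserting 3: P = [[3]].
After inserting 4: P = [[3, 4]].
After inserting 1: P = [[1, 4], [3]].
After inserting 5: P = [[1, 4, 5], [3]].
After inserting 6: P = [[1, 4, 5, 6], [3]].
After inserting 2: P = [[1, 2, 5, 6], [3, 4]].

The final insertion tableau P = [[1, 2, 5, 6], [3, 4]] has shape [4, 2].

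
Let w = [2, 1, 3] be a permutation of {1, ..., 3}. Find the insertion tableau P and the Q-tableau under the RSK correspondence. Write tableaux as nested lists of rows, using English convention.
Insert each entry of the permutation into P by Schensted row insertion, recording in Q the position of each new cell.

Insert 2: appended to row 1. P = [[2]], Q = [[1]].
Insert 1: 1 bumps 2 from row 1; 2 starts row 2. P = [[1], [2]], Q = [[1], [2]].
Insert 3: appended to row 1. P = [[1, 3], [2]], Q = [[1, 3], [2]].

So P = [[1, 3], [2]], Q = [[1, 3], [2]].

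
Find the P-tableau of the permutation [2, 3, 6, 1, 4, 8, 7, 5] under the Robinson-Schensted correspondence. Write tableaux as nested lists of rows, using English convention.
P = [[1, 3, 4, 5], [2, 6, 7], [8]]

Insert 2: appended to row 1. P = [[2]].
Insert 3: appended to row 1. P = [[2, 3]].
Insert 6: appended to row 1. P = [[2, 3, 6]].
Insert 1: 1 bumps 2 from row 1; 2 starts row 2. P = [[1, 3, 6], [2]].
Insert 4: 4 bumps 6 from row 1; 6 appends to row 2. P = [[1, 3, 4], [2, 6]].
Insert 8: appended to row 1. P = [[1, 3, 4, 8], [2, 6]].
Insert 7: 7 bumps 8 from row 1; 8 appends to row 2. P = [[1, 3, 4, 7], [2, 6, 8]].
Insert 5: 5 bumps 7 from row 1; 7 bumps 8 from row 2; 8 starts row 3. P = [[1, 3, 4, 5], [2, 6, 7], [8]].

So P = [[1, 3, 4, 5], [2, 6, 7], [8]].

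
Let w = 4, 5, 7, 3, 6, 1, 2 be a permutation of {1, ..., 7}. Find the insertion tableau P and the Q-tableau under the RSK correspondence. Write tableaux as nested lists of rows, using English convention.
P = [[1, 2, 6], [3, 5], [4, 7]], Q = [[1, 2, 3], [4, 5], [6, 7]]

Insert each entry of the permutation into P by Schensted row insertion, recording in Q the position of each new cell.

Insert 4: appended to row 1. P = [[4]].
Insert 5: appended to row 1. P = [[4, 5]].
Insert 7: appended to row 1. P = [[4, 5, 7]].
Insert 3: 3 bumps 4 from row 1; 4 starts row 2. P = [[3, 5, 7], [4]].
Insert 6: 6 bumps 7 from row 1; 7 appends to row 2. P = [[3, 5, 6], [4, 7]].
Insert 1: 1 bumps 3 from row 1; 3 bumps 4 from row 2; 4 starts row 3. P = [[1, 5, 6], [3, 7], [4]].
Insert 2: 2 bumps 5 from row 1; 5 bumps 7 from row 2; 7 appends to row 3. P = [[1, 2, 6], [3, 5], [4, 7]].

So P = [[1, 2, 6], [3, 5], [4, 7]], Q = [[1, 2, 3], [4, 5], [6, 7]].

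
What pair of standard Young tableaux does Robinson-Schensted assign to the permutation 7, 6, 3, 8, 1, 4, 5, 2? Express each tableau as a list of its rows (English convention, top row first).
P = [[1, 2, 5], [3, 4], [6, 8], [7]], Q = [[1, 4, 7], [2, 6], [3, 8], [5]]

Insert each entry of the permutation into P by Schensted row insertion, recording in Q the position of each new cell.

Insert 7: appended to row 1. P = [[7]], Q = [[1]].
Insert 6: 6 bumps 7 from row 1; 7 starts row 2. P = [[6], [7]], Q = [[1], [2]].
Insert 3: 3 bumps 6 from row 1; 6 bumps 7 from row 2; 7 starts row 3. P = [[3], [6], [7]], Q = [[1], [2], [3]].
Insert 8: appended to row 1. P = [[3, 8], [6], [7]], Q = [[1, 4], [2], [3]].
Insert 1: 1 bumps 3 from row 1; 3 bumps 6 from row 2; 6 bumps 7 from row 3; 7 starts row 4. P = [[1, 8], [3], [6], [7]], Q = [[1, 4], [2], [3], [5]].
Insert 4: 4 bumps 8 from row 1; 8 appends to row 2. P = [[1, 4], [3, 8], [6], [7]], Q = [[1, 4], [2, 6], [3], [5]].
Insert 5: appended to row 1. P = [[1, 4, 5], [3, 8], [6], [7]], Q = [[1, 4, 7], [2, 6], [3], [5]].
Insert 2: 2 bumps 4 from row 1; 4 bumps 8 from row 2; 8 appends to row 3. P = [[1, 2, 5], [3, 4], [6, 8], [7]], Q = [[1, 4, 7], [2, 6], [3, 8], [5]].

So P = [[1, 2, 5], [3, 4], [6, 8], [7]], Q = [[1, 4, 7], [2, 6], [3, 8], [5]].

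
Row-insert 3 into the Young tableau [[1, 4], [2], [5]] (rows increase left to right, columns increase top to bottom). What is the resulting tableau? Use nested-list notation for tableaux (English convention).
In row 1, 3 replaces 4 (the leftmost entry greater than 3); 4 is bumped to row 2. 4 is appended to row 2. The new tableau is [[1, 3], [2, 4], [5]].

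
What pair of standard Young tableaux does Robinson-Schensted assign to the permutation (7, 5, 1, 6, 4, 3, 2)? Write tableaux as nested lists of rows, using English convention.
Insert each entry of the permutation into P by Schensted row insertion, recording in Q the position of each new cell.

Insert 7: appended to row 1. P = [[7]].
Insert 5: 5 bumps 7 from row 1; 7 starts row 2. P = [[5], [7]].
Insert 1: 1 bumps 5 from row 1; 5 bumps 7 from row 2; 7 starts row 3. P = [[1], [5], [7]].
Insert 6: appended to row 1. P = [[1, 6], [5], [7]].
Insert 4: 4 bumps 6 from row 1; 6 appends to row 2. P = [[1, 4], [5, 6], [7]].
Insert 3: 3 bumps 4 from row 1; 4 bumps 5 from row 2; 5 bumps 7 from row 3; 7 starts row 4. P = [[1, 3], [4, 6], [5], [7]].
Insert 2: 2 bumps 3 from row 1; 3 bumps 4 from row 2; 4 bumps 5 from row 3; 5 bumps 7 from row 4; 7 starts row 5. P = [[1, 2], [3, 6], [4], [5], [7]].

So P = [[1, 2], [3, 6], [4], [5], [7]], Q = [[1, 4], [2, 5], [3], [6], [7]].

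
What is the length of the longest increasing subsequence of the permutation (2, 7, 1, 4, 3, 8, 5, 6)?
4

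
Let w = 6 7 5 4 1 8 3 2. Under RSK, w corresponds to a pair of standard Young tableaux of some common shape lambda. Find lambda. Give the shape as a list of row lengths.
Row-insert each entry into an empty tableau.

After inserting 6: P = [[6]].
After inserting 7: P = [[6, 7]].
After inserting 5: P = [[5, 7], [6]].
After inserting 4: P = [[4, 7], [5], [6]].
After inserting 1: P = [[1, 7], [4], [5], [6]].
After inserting 8: P = [[1, 7, 8], [4], [5], [6]].
After inserting 3: P = [[1, 3, 8], [4, 7], [5], [6]].
After inserting 2: P = [[1, 2, 8], [3, 7], [4], [5], [6]].

The final insertion tableau P = [[1, 2, 8], [3, 7], [4], [5], [6]] has shape [3, 2, 1, 1, 1].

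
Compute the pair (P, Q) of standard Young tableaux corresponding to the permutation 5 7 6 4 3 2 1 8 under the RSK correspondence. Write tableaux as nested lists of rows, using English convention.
Insert each entry of the permutation into P by Schensted row insertion, recording in Q the position of each new cell.

Insert 5: appended to row 1. P = [[5]].
Insert 7: appended to row 1. P = [[5, 7]].
Insert 6: 6 bumps 7 from row 1; 7 starts row 2. P = [[5, 6], [7]].
Insert 4: 4 bumps 5 from row 1; 5 bumps 7 from row 2; 7 starts row 3. P = [[4, 6], [5], [7]].
Insert 3: 3 bumps 4 from row 1; 4 bumps 5 from row 2; 5 bumps 7 from row 3; 7 starts row 4. P = [[3, 6], [4], [5], [7]].
Insert 2: 2 bumps 3 from row 1; 3 bumps 4 from row 2; 4 bumps 5 from row 3; 5 bumps 7 from row 4; 7 starts row 5. P = [[2, 6], [3], [4], [5], [7]].
Insert 1: 1 bumps 2 from row 1; 2 bumps 3 from row 2; 3 bumps 4 from row 3; 4 bumps 5 from row 4; 5 bumps 7 from row 5; 7 starts row 6. P = [[1, 6], [2], [3], [4], [5], [7]].
Insert 8: appended to row 1. P = [[1, 6, 8], [2], [3], [4], [5], [7]].

So P = [[1, 6, 8], [2], [3], [4], [5], [7]], Q = [[1, 2, 8], [3], [4], [5], [6], [7]].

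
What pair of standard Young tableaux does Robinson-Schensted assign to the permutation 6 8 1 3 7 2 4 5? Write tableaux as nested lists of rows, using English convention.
Insert each entry of the permutation into P by Schensted row insertion, recording in Q the position of each new cell.

After inserting 6: P = [[6]].
After inserting 8: P = [[6, 8]].
After inserting 1: P = [[1, 8], [6]].
After inserting 3: P = [[1, 3], [6, 8]].
After inserting 7: P = [[1, 3, 7], [6, 8]].
After inserting 2: P = [[1, 2, 7], [3, 8], [6]].
After inserting 4: P = [[1, 2, 4], [3, 7], [6, 8]].
After inserting 5: P = [[1, 2, 4, 5], [3, 7], [6, 8]].

So P = [[1, 2, 4, 5], [3, 7], [6, 8]], Q = [[1, 2, 5, 8], [3, 4], [6, 7]].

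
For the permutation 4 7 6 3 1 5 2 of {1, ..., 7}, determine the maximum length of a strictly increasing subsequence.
2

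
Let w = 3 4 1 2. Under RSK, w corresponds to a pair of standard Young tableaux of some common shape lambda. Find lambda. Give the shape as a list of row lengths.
[2, 2]

Row-insert each entry into an empty tableau.

After inserting 3: P = [[3]].
After inserting 4: P = [[3, 4]].
After inserting 1: P = [[1, 4], [3]].
After inserting 2: P = [[1, 2], [3, 4]].

The final insertion tableau P = [[1, 2], [3, 4]] has shape [2, 2].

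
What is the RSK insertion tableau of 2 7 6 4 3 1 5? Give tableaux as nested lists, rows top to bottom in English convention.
P = [[1, 3, 5], [2], [4], [6], [7]]

Insert 2: appended to row 1. P = [[2]].
Insert 7: appended to row 1. P = [[2, 7]].
Insert 6: 6 bumps 7 from row 1; 7 starts row 2. P = [[2, 6], [7]].
Insert 4: 4 bumps 6 from row 1; 6 bumps 7 from row 2; 7 starts row 3. P = [[2, 4], [6], [7]].
Insert 3: 3 bumps 4 from row 1; 4 bumps 6 from row 2; 6 bumps 7 from row 3; 7 starts row 4. P = [[2, 3], [4], [6], [7]].
Insert 1: 1 bumps 2 from row 1; 2 bumps 4 from row 2; 4 bumps 6 from row 3; 6 bumps 7 from row 4; 7 starts row 5. P = [[1, 3], [2], [4], [6], [7]].
Insert 5: appended to row 1. P = [[1, 3, 5], [2], [4], [6], [7]].

So P = [[1, 3, 5], [2], [4], [6], [7]].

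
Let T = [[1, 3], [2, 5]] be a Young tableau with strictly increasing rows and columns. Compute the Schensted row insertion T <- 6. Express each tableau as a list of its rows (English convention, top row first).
[[1, 3, 6], [2, 5]]

6 is larger than every entry of row 1, so it is appended to row 1. The new tableau is [[1, 3, 6], [2, 5]].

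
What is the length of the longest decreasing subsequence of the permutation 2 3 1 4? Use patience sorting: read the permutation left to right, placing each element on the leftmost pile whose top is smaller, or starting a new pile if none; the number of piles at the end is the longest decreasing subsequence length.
2

2: new pile. tops = [2]
3: onto pile 1 (replacing 2). tops = [3]
1: new pile. tops = [3, 1]
4: onto pile 1 (replacing 3). tops = [4, 1]

2 piles, so the longest decreasing subsequence has length 2.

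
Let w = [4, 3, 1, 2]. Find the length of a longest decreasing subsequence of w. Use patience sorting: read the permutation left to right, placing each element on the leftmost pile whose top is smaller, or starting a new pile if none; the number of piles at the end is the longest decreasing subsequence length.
4: new pile. tops = [4]
3: new pile. tops = [4, 3]
1: new pile. tops = [4, 3, 1]
2: onto pile 3 (replacing 1). tops = [4, 3, 2]

3 piles, so the longest decreasing subsequence has length 3.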